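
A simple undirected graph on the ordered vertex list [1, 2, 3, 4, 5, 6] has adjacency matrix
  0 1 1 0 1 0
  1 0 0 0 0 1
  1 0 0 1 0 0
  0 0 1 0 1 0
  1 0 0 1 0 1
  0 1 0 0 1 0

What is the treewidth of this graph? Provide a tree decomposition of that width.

Each bag holds 3 vertices, so the decomposition has width 2, which upper-bounds the treewidth. Since 4–3–1–5–4 is a cycle in G, G is not acyclic. Forests are exactly the graphs of treewidth ≤ 1, so tw(G) ≥ 2. Combining the bounds, tw(G) = 2.

Treewidth 2.
One optimal decomposition is:
Bags: B1 = {3, 4, 5}  B2 = {1, 3, 5}  B3 = {1, 5, 6}  B4 = {1, 2, 6}
Tree: B1–B2, B2–B3, B3–B4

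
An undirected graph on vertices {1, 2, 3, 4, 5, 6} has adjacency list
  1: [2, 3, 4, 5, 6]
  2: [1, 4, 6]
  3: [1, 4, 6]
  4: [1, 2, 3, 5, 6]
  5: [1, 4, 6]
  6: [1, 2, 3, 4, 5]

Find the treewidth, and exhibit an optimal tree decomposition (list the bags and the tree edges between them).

Each bag holds 4 vertices, so the decomposition has width 3, which upper-bounds the treewidth. Conversely, {1, 2, 4, 6} is a clique of size 4, and the vertices of any clique must share a bag in every tree decomposition; so some bag has ≥ 4 vertices and tw(G) ≥ 3. Combining the bounds, tw(G) = 3.

Treewidth 3.
One optimal decomposition is:
Bags: B1 = {1, 4, 5, 6}  B2 = {1, 2, 4, 6}  B3 = {1, 3, 4, 6}
Tree: B1–B2, B1–B3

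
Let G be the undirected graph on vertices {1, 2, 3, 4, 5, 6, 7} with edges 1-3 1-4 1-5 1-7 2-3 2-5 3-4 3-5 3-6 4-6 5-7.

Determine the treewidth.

2

A width-2 tree decomposition is:
Bags: B1 = {1, 3, 5}  B2 = {2, 3, 5}  B3 = {1, 3, 4}  B4 = {3, 4, 6}  B5 = {1, 5, 7}
Tree: B1–B2, B1–B3, B3–B4, B1–B5
The largest bag has 3 vertices, giving width 2; this decomposition certifies tw(G) ≤ 2. On the other hand G contains the 3-clique {1, 3, 4}. A clique must lie in a single bag of any decomposition, so no decomposition can have width below 2. The upper and lower bounds meet at 2, so that is the treewidth.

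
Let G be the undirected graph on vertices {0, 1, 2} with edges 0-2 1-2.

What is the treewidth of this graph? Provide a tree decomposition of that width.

The largest bag has 2 vertices, giving width 1; this decomposition certifies tw(G) ≤ 1. Any graph with an edge has treewidth ≥ 1, and G has the edge 1–2. The upper and lower bounds meet at 1, so that is the treewidth.

Treewidth 1.
One optimal decomposition is:
Bags: B1 = {1, 2}  B2 = {0, 2}
Tree: B1–B2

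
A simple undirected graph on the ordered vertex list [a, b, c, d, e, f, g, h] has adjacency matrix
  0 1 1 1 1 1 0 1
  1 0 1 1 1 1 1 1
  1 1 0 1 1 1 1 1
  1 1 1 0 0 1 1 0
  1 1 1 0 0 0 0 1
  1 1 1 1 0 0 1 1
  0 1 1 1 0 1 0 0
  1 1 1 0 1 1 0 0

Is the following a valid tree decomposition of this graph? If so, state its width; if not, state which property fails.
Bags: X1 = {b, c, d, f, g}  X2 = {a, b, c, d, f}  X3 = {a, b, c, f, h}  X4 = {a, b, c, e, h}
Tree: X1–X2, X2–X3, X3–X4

Yes; width 4.

Checking the three conditions: (i) the bags cover all of {a, b, c, d, e, f, g, h}; (ii) for each edge, some bag contains both endpoints; (iii) the bags containing any fixed vertex form a subtree. All hold, so the decomposition is valid with width 5 − 1 = 4.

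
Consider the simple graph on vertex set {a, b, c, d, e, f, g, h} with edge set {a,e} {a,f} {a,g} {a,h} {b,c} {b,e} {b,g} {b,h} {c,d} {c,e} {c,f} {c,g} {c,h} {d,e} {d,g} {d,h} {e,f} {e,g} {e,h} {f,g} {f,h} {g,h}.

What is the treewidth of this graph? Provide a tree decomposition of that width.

Treewidth 4.
Bags: B1 = {a, e, f, g, h}  B2 = {c, e, f, g, h}  B3 = {c, d, e, g, h}  B4 = {b, c, e, g, h}
Tree: B1–B2, B2–B3, B2–B4

Every bag has size at most 5, so the width is 5 − 1 = 4 and tw(G) ≤ 4. On the other hand G contains the 5-clique {c, d, e, g, h}. A clique must lie in a single bag of any decomposition, so no decomposition can have width below 4. Combining the bounds, tw(G) = 4.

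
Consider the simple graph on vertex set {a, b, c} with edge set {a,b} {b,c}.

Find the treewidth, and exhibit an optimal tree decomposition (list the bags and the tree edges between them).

Treewidth 1.
One such decomposition:
Bags: B1 = {b, c}  B2 = {a, b}
Tree: B1–B2

Each bag holds 2 vertices, so the decomposition has width 1, which upper-bounds the treewidth. Since G has at least one edge (e.g. c–b), it is not an edgeless graph, so tw(G) ≥ 1. Therefore the treewidth is 1.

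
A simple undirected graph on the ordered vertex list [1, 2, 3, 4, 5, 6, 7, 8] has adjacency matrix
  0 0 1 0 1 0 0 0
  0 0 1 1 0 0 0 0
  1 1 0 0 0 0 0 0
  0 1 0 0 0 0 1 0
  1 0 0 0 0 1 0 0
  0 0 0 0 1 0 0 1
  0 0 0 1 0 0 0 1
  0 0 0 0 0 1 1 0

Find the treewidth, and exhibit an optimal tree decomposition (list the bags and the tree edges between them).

Treewidth 2.
One such decomposition:
Bags: B1 = {4, 7, 8}  B2 = {2, 4, 8}  B3 = {2, 3, 8}  B4 = {1, 3, 8}  B5 = {1, 5, 8}  B6 = {5, 6, 8}
Tree: B1–B2, B2–B3, B3–B4, B4–B5, B5–B6

Every bag has size at most 3, so the width is 3 − 1 = 2 and tw(G) ≤ 2. Since 8–7–4–2–3–1–5–6–8 is a cycle in G, G is not acyclic. Forests are exactly the graphs of treewidth ≤ 1, so tw(G) ≥ 2. Therefore the treewidth is 2.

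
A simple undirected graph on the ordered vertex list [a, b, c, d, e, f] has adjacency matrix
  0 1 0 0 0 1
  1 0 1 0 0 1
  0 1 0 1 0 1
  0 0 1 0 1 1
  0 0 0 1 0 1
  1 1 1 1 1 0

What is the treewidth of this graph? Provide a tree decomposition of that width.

Each bag holds 3 vertices, so the decomposition has width 2, which upper-bounds the treewidth. On the other hand G contains the 3-clique {d, e, f}. A clique must lie in a single bag of any decomposition, so no decomposition can have width below 2. Hence tw(G) = 2 exactly.

Treewidth 2.
One optimal decomposition is:
Bags: B1 = {c, d, f}  B2 = {b, c, f}  B3 = {d, e, f}  B4 = {a, b, f}
Tree: B1–B2, B1–B3, B2–B4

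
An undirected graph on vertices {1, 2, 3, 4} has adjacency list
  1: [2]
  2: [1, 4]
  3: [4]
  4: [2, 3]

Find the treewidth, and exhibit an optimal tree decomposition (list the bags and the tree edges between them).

Treewidth 1.
One optimal decomposition is:
Bags: B1 = {2, 4}  B2 = {1, 2}  B3 = {3, 4}
Tree: B1–B2, B1–B3

Every bag has size at most 2, so the width is 2 − 1 = 1 and tw(G) ≤ 1. Any graph with an edge has treewidth ≥ 1, and G has the edge 2–4. Hence tw(G) = 1 exactly.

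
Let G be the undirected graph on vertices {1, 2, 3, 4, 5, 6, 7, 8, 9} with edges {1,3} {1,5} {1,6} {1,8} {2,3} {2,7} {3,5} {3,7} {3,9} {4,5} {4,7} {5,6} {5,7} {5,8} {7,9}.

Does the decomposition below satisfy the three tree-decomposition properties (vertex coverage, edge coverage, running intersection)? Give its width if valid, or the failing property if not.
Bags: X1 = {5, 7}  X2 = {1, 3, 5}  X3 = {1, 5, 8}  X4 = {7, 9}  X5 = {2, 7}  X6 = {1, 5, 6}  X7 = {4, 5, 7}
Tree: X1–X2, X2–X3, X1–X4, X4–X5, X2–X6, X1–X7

A tree decomposition must satisfy three properties: every vertex lies in some bag; for every edge, both endpoints lie together in some bag; and for every vertex, the bags containing it form a connected subtree. Here edge (3,7) lies in no bag, so the decomposition is invalid.

No — edge (3,7) lies in no bag.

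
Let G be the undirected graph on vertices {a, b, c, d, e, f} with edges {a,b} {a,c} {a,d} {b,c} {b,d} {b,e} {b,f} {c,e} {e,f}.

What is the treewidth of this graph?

2

A width-2 tree decomposition is:
Bags: B1 = {b, c, e}  B2 = {b, e, f}  B3 = {a, b, c}  B4 = {a, b, d}
Tree: B1–B2, B1–B3, B3–B4
The largest bag has 3 vertices, giving width 2; this decomposition certifies tw(G) ≤ 2. For the lower bound, the 3 vertices {a, b, d} are pairwise adjacent, and any tree decomposition puts a clique entirely inside one bag — forcing width ≥ 2. Hence tw(G) = 2 exactly.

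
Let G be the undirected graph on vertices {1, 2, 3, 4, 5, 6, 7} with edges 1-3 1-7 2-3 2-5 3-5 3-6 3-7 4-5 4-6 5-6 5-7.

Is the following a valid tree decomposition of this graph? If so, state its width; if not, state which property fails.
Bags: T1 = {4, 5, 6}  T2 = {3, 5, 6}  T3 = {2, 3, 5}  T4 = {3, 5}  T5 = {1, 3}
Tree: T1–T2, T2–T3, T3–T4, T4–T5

A tree decomposition must satisfy three properties: every vertex lies in some bag; for every edge, both endpoints lie together in some bag; and for every vertex, the bags containing it form a connected subtree. Here vertex 7 appears in no bag, so the decomposition is invalid.

No — vertex 7 appears in no bag.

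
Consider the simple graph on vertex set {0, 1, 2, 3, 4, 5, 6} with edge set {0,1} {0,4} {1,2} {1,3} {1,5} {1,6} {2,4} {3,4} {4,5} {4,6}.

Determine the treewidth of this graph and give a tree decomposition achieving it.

Each bag holds 3 vertices, so the decomposition has width 2, which upper-bounds the treewidth. The edges 4–0–1–2–4 form a cycle, so G is not a tree and its treewidth is at least 2. Hence tw(G) = 2 exactly.

Treewidth 2.
One optimal decomposition is:
Bags: B1 = {0, 1, 4}  B2 = {1, 2, 4}  B3 = {1, 4, 6}  B4 = {1, 3, 4}  B5 = {1, 4, 5}
Tree: B1–B2, B2–B3, B3–B4, B4–B5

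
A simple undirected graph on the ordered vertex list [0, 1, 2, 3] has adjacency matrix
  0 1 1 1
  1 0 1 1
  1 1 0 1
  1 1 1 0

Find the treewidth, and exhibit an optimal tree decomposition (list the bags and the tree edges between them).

Treewidth 3.
One optimal decomposition is:
Bags: B1 = {0, 1, 2, 3}
Tree: (single bag)

A single bag containing all 4 vertices is trivially a valid decomposition of width 3. For the lower bound, the 4 vertices {0, 1, 2, 3} are pairwise adjacent, and any tree decomposition puts a clique entirely inside one bag — forcing width ≥ 3. The upper and lower bounds meet at 3, so that is the treewidth.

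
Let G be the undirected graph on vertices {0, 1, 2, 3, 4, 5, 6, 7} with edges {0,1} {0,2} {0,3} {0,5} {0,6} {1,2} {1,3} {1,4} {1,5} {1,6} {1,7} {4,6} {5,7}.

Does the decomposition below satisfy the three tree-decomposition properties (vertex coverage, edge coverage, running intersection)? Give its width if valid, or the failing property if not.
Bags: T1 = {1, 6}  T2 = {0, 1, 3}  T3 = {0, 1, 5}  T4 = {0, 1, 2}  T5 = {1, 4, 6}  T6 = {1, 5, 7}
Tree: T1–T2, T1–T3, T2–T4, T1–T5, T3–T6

A tree decomposition must satisfy three properties: every vertex lies in some bag; for every edge, both endpoints lie together in some bag; and for every vertex, the bags containing it form a connected subtree. Here edge (0,6) lies in no bag, so the decomposition is invalid.

No — edge (0,6) lies in no bag.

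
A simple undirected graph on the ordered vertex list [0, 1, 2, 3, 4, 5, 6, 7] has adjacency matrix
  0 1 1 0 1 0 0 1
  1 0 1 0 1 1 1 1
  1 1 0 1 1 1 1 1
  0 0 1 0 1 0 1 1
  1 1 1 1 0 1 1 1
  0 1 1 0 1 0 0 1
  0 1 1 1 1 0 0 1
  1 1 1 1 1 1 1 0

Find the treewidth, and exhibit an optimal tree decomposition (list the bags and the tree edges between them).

Each bag holds 5 vertices, so the decomposition has width 4, which upper-bounds the treewidth. For the lower bound, the 5 vertices {0, 1, 2, 4, 7} are pairwise adjacent, and any tree decomposition puts a clique entirely inside one bag — forcing width ≥ 4. Combining the bounds, tw(G) = 4.

Treewidth 4.
One such decomposition:
Bags: B1 = {0, 1, 2, 4, 7}  B2 = {1, 2, 4, 5, 7}  B3 = {1, 2, 4, 6, 7}  B4 = {2, 3, 4, 6, 7}
Tree: B1–B2, B1–B3, B3–B4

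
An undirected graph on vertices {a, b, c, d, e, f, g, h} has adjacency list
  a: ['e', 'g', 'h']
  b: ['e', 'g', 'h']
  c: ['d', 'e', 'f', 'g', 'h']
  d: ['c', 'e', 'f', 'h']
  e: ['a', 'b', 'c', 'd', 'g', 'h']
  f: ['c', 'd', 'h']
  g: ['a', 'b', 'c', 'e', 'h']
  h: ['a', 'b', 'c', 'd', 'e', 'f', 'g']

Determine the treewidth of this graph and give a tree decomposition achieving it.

Treewidth 3.
One optimal decomposition is:
Bags: B1 = {c, d, e, h}  B2 = {c, e, g, h}  B3 = {a, e, g, h}  B4 = {b, e, g, h}  B5 = {c, d, f, h}
Tree: B1–B2, B2–B3, B3–B4, B1–B5

The largest bag has 4 vertices, giving width 3; this decomposition certifies tw(G) ≤ 3. On the other hand G contains the 4-clique {c, d, e, h}. A clique must lie in a single bag of any decomposition, so no decomposition can have width below 3. The upper and lower bounds meet at 3, so that is the treewidth.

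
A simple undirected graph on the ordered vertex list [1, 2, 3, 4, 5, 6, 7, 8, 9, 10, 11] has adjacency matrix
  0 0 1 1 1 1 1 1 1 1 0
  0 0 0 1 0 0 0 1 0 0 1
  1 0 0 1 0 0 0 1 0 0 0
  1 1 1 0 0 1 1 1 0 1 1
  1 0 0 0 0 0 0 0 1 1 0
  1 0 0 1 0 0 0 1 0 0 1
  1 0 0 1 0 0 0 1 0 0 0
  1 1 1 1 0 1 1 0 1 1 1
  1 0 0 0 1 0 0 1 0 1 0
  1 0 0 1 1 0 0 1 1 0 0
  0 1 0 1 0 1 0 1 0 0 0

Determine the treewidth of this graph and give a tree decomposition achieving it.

The largest bag has 4 vertices, giving width 3; this decomposition certifies tw(G) ≤ 3. On the other hand G contains the 4-clique {1, 8, 9, 10}. A clique must lie in a single bag of any decomposition, so no decomposition can have width below 3. The upper and lower bounds meet at 3, so that is the treewidth.

Treewidth 3.
One optimal decomposition is:
Bags: B1 = {1, 4, 8, 10}  B2 = {1, 4, 6, 8}  B3 = {1, 8, 9, 10}  B4 = {4, 6, 8, 11}  B5 = {1, 3, 4, 8}  B6 = {1, 5, 9, 10}  B7 = {1, 4, 7, 8}  B8 = {2, 4, 8, 11}
Tree: B1–B2, B1–B3, B2–B4, B2–B5, B3–B6, B1–B7, B4–B8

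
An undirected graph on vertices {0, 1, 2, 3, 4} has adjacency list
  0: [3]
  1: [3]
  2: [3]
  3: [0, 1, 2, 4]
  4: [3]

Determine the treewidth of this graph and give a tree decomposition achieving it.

Every bag has size at most 2, so the width is 2 − 1 = 1 and tw(G) ≤ 1. Any graph with an edge has treewidth ≥ 1, and G has the edge 4–3. Therefore the treewidth is 1.

Treewidth 1.
One such decomposition:
Bags: B1 = {3, 4}  B2 = {0, 3}  B3 = {2, 3}  B4 = {1, 3}
Tree: B1–B2, B1–B3, B2–B4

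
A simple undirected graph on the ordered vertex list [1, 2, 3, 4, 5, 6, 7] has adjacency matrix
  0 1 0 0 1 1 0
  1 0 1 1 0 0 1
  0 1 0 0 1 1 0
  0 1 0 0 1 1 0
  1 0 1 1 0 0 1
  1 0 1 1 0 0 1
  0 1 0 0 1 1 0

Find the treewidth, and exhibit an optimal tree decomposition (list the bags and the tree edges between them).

Treewidth 3.
One such decomposition:
Bags: B1 = {2, 5, 6, 7}  B2 = {1, 2, 5, 6}  B3 = {2, 3, 5, 6}  B4 = {2, 4, 5, 6}
Tree: B1–B2, B2–B3, B3–B4

Each bag holds 4 vertices, so the decomposition has width 3, which upper-bounds the treewidth. For the lower bound: the 4 vertex sets {5,7}, {1,2}, {6}, {3} are disjoint, each induces a connected subgraph, and every pair is joined by at least one edge of G. Contracting each set to a single vertex therefore yields K_{4} as a minor, and since treewidth is minor-monotone, tw(G) ≥ tw(K_{4}) = 3. Therefore the treewidth is 3.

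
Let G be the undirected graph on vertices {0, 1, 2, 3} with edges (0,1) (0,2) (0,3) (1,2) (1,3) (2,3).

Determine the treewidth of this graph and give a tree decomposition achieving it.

Treewidth 3.
One such decomposition:
Bags: B1 = {0, 1, 2, 3}
Tree: (single bag)

A single bag containing all 4 vertices is trivially a valid decomposition of width 3. Conversely, {0, 1, 2, 3} is a clique of size 4, and the vertices of any clique must share a bag in every tree decomposition; so some bag has ≥ 4 vertices and tw(G) ≥ 3. The upper and lower bounds meet at 3, so that is the treewidth.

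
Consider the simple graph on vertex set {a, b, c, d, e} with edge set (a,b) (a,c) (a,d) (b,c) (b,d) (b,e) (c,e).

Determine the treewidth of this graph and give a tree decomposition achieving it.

Every bag has size at most 3, so the width is 3 − 1 = 2 and tw(G) ≤ 2. For the lower bound, the 3 vertices {a, b, d} are pairwise adjacent, and any tree decomposition puts a clique entirely inside one bag — forcing width ≥ 2. Therefore the treewidth is 2.

Treewidth 2.
One such decomposition:
Bags: B1 = {a, b, d}  B2 = {a, b, c}  B3 = {b, c, e}
Tree: B1–B2, B2–B3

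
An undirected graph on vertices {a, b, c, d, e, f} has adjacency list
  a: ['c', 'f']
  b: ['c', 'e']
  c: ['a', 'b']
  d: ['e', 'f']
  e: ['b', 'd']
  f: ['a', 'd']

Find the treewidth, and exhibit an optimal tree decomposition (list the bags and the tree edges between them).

Treewidth 2.
One such decomposition:
Bags: B1 = {a, c, f}  B2 = {b, c, f}  B3 = {b, e, f}  B4 = {d, e, f}
Tree: B1–B2, B2–B3, B3–B4

The largest bag has 3 vertices, giving width 2; this decomposition certifies tw(G) ≤ 2. The edges f–a–c–b–e–d–f form a cycle, so G is not a tree and its treewidth is at least 2. Hence tw(G) = 2 exactly.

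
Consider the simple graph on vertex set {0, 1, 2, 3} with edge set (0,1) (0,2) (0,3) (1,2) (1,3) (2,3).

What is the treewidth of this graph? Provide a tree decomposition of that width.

Treewidth 3.
Bags: B1 = {0, 1, 2, 3}
Tree: (single bag)

A single bag containing all 4 vertices is trivially a valid decomposition of width 3. On the other hand G contains the 4-clique {0, 1, 2, 3}. A clique must lie in a single bag of any decomposition, so no decomposition can have width below 3. Therefore the treewidth is 3.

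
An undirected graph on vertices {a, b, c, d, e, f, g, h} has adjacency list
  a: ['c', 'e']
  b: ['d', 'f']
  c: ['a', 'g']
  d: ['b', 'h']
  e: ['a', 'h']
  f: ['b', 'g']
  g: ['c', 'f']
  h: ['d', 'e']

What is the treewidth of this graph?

2

A width-2 tree decomposition is:
Bags: B1 = {d, e, h}  B2 = {b, d, e}  B3 = {b, e, f}  B4 = {e, f, g}  B5 = {c, e, g}  B6 = {a, c, e}
Tree: B1–B2, B2–B3, B3–B4, B4–B5, B5–B6
Each bag holds 3 vertices, so the decomposition has width 2, which upper-bounds the treewidth. Since e–h–d–b–f–g–c–a–e is a cycle in G, G is not acyclic. Forests are exactly the graphs of treewidth ≤ 1, so tw(G) ≥ 2. The upper and lower bounds meet at 2, so that is the treewidth.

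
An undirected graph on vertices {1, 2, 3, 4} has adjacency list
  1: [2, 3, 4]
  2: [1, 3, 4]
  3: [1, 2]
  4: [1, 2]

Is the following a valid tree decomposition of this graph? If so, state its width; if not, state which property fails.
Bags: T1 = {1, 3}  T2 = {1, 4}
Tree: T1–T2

A tree decomposition must satisfy three properties: every vertex lies in some bag; for every edge, both endpoints lie together in some bag; and for every vertex, the bags containing it form a connected subtree. Here vertex 2 appears in no bag, so the decomposition is invalid.

No — vertex 2 appears in no bag.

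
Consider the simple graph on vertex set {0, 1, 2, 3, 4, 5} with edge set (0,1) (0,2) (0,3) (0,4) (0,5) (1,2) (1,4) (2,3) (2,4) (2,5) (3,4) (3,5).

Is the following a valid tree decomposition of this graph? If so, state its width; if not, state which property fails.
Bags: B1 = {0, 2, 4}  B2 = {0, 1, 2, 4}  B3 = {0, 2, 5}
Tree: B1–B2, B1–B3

A tree decomposition must satisfy three properties: every vertex lies in some bag; for every edge, both endpoints lie together in some bag; and for every vertex, the bags containing it form a connected subtree. Here vertex 3 appears in no bag, so the decomposition is invalid.

No — vertex 3 appears in no bag.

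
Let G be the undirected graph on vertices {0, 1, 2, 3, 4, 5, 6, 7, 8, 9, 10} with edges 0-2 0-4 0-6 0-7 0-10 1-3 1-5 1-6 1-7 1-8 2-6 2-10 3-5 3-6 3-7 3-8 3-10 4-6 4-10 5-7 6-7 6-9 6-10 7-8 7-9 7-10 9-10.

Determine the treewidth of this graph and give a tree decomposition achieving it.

The largest bag has 4 vertices, giving width 3; this decomposition certifies tw(G) ≤ 3. On the other hand G contains the 4-clique {1, 3, 7, 8}. A clique must lie in a single bag of any decomposition, so no decomposition can have width below 3. The upper and lower bounds meet at 3, so that is the treewidth.

Treewidth 3.
One optimal decomposition is:
Bags: B1 = {3, 6, 7, 10}  B2 = {6, 7, 9, 10}  B3 = {0, 6, 7, 10}  B4 = {1, 3, 6, 7}  B5 = {0, 2, 6, 10}  B6 = {1, 3, 7, 8}  B7 = {1, 3, 5, 7}  B8 = {0, 4, 6, 10}
Tree: B1–B2, B2–B3, B1–B4, B3–B5, B4–B6, B6–B7, B5–B8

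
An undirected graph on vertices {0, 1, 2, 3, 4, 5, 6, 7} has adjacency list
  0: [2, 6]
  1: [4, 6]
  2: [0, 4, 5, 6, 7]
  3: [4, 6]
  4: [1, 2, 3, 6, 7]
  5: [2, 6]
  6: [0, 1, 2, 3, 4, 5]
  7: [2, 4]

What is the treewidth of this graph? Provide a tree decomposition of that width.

Treewidth 2.
One optimal decomposition is:
Bags: B1 = {0, 2, 6}  B2 = {2, 5, 6}  B3 = {2, 4, 6}  B4 = {2, 4, 7}  B5 = {3, 4, 6}  B6 = {1, 4, 6}
Tree: B1–B2, B2–B3, B3–B4, B3–B5, B5–B6

The largest bag has 3 vertices, giving width 2; this decomposition certifies tw(G) ≤ 2. Conversely, {1, 4, 6} is a clique of size 3, and the vertices of any clique must share a bag in every tree decomposition; so some bag has ≥ 3 vertices and tw(G) ≥ 2. Combining the bounds, tw(G) = 2.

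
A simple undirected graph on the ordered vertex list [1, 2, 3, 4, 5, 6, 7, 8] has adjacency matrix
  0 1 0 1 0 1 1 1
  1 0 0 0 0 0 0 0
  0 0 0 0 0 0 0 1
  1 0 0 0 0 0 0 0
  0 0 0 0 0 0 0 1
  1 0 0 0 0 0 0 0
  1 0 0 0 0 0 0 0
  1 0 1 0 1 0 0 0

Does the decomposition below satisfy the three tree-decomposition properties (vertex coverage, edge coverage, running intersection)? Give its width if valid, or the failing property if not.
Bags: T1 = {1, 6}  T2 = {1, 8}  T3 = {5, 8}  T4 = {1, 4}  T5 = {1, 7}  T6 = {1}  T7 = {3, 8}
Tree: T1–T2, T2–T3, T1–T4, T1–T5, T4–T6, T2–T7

No — vertex 2 appears in no bag.

A tree decomposition must satisfy three properties: every vertex lies in some bag; for every edge, both endpoints lie together in some bag; and for every vertex, the bags containing it form a connected subtree. Here vertex 2 appears in no bag, so the decomposition is invalid.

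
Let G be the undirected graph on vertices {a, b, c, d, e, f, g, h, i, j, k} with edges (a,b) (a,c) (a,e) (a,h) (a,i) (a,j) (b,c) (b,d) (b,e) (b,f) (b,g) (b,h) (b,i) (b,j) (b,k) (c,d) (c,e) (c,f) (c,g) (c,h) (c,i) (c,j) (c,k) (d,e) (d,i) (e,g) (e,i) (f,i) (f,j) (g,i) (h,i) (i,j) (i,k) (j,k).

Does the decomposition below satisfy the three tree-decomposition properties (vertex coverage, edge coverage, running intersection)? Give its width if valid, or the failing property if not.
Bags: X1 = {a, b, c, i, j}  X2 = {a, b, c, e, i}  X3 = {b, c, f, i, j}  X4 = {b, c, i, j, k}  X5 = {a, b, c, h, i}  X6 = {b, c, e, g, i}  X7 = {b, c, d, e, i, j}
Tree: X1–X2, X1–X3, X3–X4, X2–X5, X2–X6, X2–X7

No — bags containing vertex j are not connected in the tree.

A tree decomposition must satisfy three properties: every vertex lies in some bag; for every edge, both endpoints lie together in some bag; and for every vertex, the bags containing it form a connected subtree. Here bags containing vertex j are not connected in the tree, so the decomposition is invalid.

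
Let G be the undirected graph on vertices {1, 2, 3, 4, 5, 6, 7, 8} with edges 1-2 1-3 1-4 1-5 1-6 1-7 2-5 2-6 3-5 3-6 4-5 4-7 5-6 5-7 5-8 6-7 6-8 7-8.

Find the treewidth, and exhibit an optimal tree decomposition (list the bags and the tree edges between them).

Treewidth 3.
Bags: B1 = {1, 5, 6, 7}  B2 = {5, 6, 7, 8}  B3 = {1, 2, 5, 6}  B4 = {1, 4, 5, 7}  B5 = {1, 3, 5, 6}
Tree: B1–B2, B1–B3, B1–B4, B3–B5

The largest bag has 4 vertices, giving width 3; this decomposition certifies tw(G) ≤ 3. Conversely, {5, 6, 7, 8} is a clique of size 4, and the vertices of any clique must share a bag in every tree decomposition; so some bag has ≥ 4 vertices and tw(G) ≥ 3. Therefore the treewidth is 3.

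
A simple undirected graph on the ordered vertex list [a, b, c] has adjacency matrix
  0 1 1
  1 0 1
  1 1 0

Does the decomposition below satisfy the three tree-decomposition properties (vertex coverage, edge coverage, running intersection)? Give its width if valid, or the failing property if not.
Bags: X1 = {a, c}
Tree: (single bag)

No — vertex b appears in no bag.

A tree decomposition must satisfy three properties: every vertex lies in some bag; for every edge, both endpoints lie together in some bag; and for every vertex, the bags containing it form a connected subtree. Here vertex b appears in no bag, so the decomposition is invalid.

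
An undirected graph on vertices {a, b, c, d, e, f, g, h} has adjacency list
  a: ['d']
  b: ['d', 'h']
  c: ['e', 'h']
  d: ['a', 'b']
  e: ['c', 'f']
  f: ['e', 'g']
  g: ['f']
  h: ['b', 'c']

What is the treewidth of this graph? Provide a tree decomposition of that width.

Each bag holds 2 vertices, so the decomposition has width 1, which upper-bounds the treewidth. G has an edge, so its treewidth is at least 1. Therefore the treewidth is 1.

Treewidth 1.
Bags: B1 = {a, d}  B2 = {b, d}  B3 = {b, h}  B4 = {c, h}  B5 = {c, e}  B6 = {e, f}  B7 = {f, g}
Tree: B1–B2, B2–B3, B3–B4, B4–B5, B5–B6, B6–B7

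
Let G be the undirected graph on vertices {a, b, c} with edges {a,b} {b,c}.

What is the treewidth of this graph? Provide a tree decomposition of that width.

Treewidth 1.
One such decomposition:
Bags: B1 = {a, b}  B2 = {b, c}
Tree: B1–B2

Each bag holds 2 vertices, so the decomposition has width 1, which upper-bounds the treewidth. G has an edge, so its treewidth is at least 1. Combining the bounds, tw(G) = 1.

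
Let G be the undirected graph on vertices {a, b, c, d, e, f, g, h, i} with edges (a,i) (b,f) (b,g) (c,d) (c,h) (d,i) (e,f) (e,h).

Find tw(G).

1

A width-1 tree decomposition is:
Bags: B1 = {b, g}  B2 = {b, f}  B3 = {e, f}  B4 = {e, h}  B5 = {c, h}  B6 = {c, d}  B7 = {d, i}  B8 = {a, i}
Tree: B1–B2, B2–B3, B3–B4, B4–B5, B5–B6, B6–B7, B7–B8
Every bag has size at most 2, so the width is 2 − 1 = 1 and tw(G) ≤ 1. G has an edge, so its treewidth is at least 1. Therefore the treewidth is 1.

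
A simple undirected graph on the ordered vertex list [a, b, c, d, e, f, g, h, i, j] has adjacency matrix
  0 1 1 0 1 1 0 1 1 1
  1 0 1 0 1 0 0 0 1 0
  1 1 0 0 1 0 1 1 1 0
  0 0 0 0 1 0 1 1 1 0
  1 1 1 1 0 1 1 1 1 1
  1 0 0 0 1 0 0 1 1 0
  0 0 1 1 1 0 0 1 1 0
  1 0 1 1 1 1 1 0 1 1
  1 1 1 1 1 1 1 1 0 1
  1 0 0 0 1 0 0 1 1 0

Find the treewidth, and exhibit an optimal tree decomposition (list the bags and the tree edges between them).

The largest bag has 5 vertices, giving width 4; this decomposition certifies tw(G) ≤ 4. On the other hand G contains the 5-clique {d, e, g, h, i}. A clique must lie in a single bag of any decomposition, so no decomposition can have width below 4. The upper and lower bounds meet at 4, so that is the treewidth.

Treewidth 4.
One such decomposition:
Bags: B1 = {a, c, e, h, i}  B2 = {c, e, g, h, i}  B3 = {d, e, g, h, i}  B4 = {a, e, h, i, j}  B5 = {a, e, f, h, i}  B6 = {a, b, c, e, i}
Tree: B1–B2, B2–B3, B1–B4, B1–B5, B1–B6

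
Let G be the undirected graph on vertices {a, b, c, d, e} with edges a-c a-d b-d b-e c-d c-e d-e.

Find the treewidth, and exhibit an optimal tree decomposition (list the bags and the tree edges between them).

Every bag has size at most 3, so the width is 3 − 1 = 2 and tw(G) ≤ 2. Conversely, {c, d, e} is a clique of size 3, and the vertices of any clique must share a bag in every tree decomposition; so some bag has ≥ 3 vertices and tw(G) ≥ 2. The upper and lower bounds meet at 2, so that is the treewidth.

Treewidth 2.
One such decomposition:
Bags: B1 = {a, c, d}  B2 = {c, d, e}  B3 = {b, d, e}
Tree: B1–B2, B2–B3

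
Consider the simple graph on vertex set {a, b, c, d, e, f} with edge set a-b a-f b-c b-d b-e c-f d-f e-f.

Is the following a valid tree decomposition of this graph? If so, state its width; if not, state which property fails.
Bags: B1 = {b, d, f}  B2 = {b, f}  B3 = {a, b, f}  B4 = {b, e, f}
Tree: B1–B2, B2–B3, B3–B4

A tree decomposition must satisfy three properties: every vertex lies in some bag; for every edge, both endpoints lie together in some bag; and for every vertex, the bags containing it form a connected subtree. Here vertex c appears in no bag, so the decomposition is invalid.

No — vertex c appears in no bag.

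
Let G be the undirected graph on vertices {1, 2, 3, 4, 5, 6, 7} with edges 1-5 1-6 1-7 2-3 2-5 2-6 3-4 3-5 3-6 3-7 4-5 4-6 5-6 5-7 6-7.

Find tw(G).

3

A width-3 tree decomposition is:
Bags: B1 = {3, 4, 5, 6}  B2 = {3, 5, 6, 7}  B3 = {2, 3, 5, 6}  B4 = {1, 5, 6, 7}
Tree: B1–B2, B1–B3, B2–B4
The largest bag has 4 vertices, giving width 3; this decomposition certifies tw(G) ≤ 3. On the other hand G contains the 4-clique {1, 5, 6, 7}. A clique must lie in a single bag of any decomposition, so no decomposition can have width below 3. Therefore the treewidth is 3.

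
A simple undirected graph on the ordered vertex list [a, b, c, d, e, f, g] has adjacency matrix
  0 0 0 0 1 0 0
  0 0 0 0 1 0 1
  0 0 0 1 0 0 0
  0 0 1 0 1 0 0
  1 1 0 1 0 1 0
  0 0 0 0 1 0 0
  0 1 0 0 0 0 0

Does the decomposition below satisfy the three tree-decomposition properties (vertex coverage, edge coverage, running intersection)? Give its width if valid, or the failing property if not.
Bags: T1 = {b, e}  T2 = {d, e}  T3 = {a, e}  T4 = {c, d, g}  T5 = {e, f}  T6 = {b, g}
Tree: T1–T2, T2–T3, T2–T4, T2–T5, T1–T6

A tree decomposition must satisfy three properties: every vertex lies in some bag; for every edge, both endpoints lie together in some bag; and for every vertex, the bags containing it form a connected subtree. Here bags containing vertex g are not connected in the tree, so the decomposition is invalid.

No — bags containing vertex g are not connected in the tree.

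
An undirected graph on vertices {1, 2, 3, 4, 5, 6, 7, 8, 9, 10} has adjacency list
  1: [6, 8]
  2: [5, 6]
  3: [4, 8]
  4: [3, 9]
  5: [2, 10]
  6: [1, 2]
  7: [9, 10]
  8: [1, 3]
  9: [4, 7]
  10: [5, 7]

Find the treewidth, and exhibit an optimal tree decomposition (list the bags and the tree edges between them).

Each bag holds 3 vertices, so the decomposition has width 2, which upper-bounds the treewidth. For the lower bound, G contains the cycle 10–5–2–6–1–8–3–4–9–7–10, so G is not a forest; only forests have treewidth ≤ 1, hence tw(G) ≥ 2. Therefore the treewidth is 2.

Treewidth 2.
Bags: B1 = {2, 5, 10}  B2 = {2, 6, 10}  B3 = {1, 6, 10}  B4 = {1, 8, 10}  B5 = {3, 8, 10}  B6 = {3, 4, 10}  B7 = {4, 9, 10}  B8 = {7, 9, 10}
Tree: B1–B2, B2–B3, B3–B4, B4–B5, B5–B6, B6–B7, B7–B8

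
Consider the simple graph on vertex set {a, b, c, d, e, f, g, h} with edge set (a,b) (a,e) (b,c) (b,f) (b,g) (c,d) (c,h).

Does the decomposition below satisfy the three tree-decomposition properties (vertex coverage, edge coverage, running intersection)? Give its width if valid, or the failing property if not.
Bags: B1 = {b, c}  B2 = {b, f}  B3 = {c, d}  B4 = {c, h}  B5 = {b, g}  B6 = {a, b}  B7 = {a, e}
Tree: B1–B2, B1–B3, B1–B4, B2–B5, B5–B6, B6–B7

Yes; width 1.

Vertex coverage: the bags together contain {a, b, c, d, e, f, g, h}, the full vertex set. Edge coverage: each edge of G has both endpoints in at least one bag. Running intersection: for every vertex, the bags containing it form a connected subtree. All three properties hold, so this is a valid tree decomposition of width max|bag| − 1 = 1, and hence tw(G) ≤ 1.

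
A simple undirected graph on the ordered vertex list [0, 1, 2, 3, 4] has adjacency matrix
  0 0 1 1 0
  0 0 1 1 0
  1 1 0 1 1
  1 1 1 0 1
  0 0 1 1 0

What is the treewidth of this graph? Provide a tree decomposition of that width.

Treewidth 2.
Bags: B1 = {1, 2, 3}  B2 = {2, 3, 4}  B3 = {0, 2, 3}
Tree: B1–B2, B2–B3

Every bag has size at most 3, so the width is 3 − 1 = 2 and tw(G) ≤ 2. On the other hand G contains the 3-clique {0, 2, 3}. A clique must lie in a single bag of any decomposition, so no decomposition can have width below 2. Therefore the treewidth is 2.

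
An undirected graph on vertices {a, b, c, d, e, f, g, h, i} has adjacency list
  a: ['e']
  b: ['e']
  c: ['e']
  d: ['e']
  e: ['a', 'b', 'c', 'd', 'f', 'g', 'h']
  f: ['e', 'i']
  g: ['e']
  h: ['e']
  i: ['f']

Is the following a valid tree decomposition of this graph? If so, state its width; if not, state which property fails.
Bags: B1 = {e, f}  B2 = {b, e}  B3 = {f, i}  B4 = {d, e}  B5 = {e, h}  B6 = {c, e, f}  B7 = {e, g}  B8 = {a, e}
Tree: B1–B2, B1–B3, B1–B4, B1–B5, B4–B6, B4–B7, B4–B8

A tree decomposition must satisfy three properties: every vertex lies in some bag; for every edge, both endpoints lie together in some bag; and for every vertex, the bags containing it form a connected subtree. Here bags containing vertex f are not connected in the tree, so the decomposition is invalid.

No — bags containing vertex f are not connected in the tree.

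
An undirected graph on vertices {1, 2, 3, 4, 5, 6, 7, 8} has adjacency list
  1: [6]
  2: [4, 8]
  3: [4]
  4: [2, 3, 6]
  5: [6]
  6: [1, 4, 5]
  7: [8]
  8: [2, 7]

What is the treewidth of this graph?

A width-1 tree decomposition is:
Bags: B1 = {4, 6}  B2 = {2, 4}  B3 = {3, 4}  B4 = {5, 6}  B5 = {1, 6}  B6 = {2, 8}  B7 = {7, 8}
Tree: B1–B2, B1–B3, B1–B4, B4–B5, B2–B6, B6–B7
Every bag has size at most 2, so the width is 2 − 1 = 1 and tw(G) ≤ 1. G has an edge, so its treewidth is at least 1. Therefore the treewidth is 1.

1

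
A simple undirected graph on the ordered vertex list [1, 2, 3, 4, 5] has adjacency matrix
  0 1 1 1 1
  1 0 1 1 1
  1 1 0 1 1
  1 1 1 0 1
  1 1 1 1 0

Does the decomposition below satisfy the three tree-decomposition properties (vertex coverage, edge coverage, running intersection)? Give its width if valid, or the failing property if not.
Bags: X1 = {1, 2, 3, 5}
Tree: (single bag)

A tree decomposition must satisfy three properties: every vertex lies in some bag; for every edge, both endpoints lie together in some bag; and for every vertex, the bags containing it form a connected subtree. Here vertex 4 appears in no bag, so the decomposition is invalid.

No — vertex 4 appears in no bag.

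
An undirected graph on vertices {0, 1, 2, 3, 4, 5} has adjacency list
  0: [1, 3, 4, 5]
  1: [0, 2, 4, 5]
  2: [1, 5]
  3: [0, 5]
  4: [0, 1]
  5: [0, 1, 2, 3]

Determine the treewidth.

A width-2 tree decomposition is:
Bags: B1 = {1, 2, 5}  B2 = {0, 1, 5}  B3 = {0, 1, 4}  B4 = {0, 3, 5}
Tree: B1–B2, B2–B3, B2–B4
Every bag has size at most 3, so the width is 3 − 1 = 2 and tw(G) ≤ 2. Conversely, {0, 1, 4} is a clique of size 3, and the vertices of any clique must share a bag in every tree decomposition; so some bag has ≥ 3 vertices and tw(G) ≥ 2. Combining the bounds, tw(G) = 2.

2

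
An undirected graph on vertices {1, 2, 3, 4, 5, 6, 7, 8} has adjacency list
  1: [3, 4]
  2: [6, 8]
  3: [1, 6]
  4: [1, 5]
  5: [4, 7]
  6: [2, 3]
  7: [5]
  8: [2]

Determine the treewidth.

1

A width-1 tree decomposition is:
Bags: B1 = {5, 7}  B2 = {4, 5}  B3 = {1, 4}  B4 = {1, 3}  B5 = {3, 6}  B6 = {2, 6}  B7 = {2, 8}
Tree: B1–B2, B2–B3, B3–B4, B4–B5, B5–B6, B6–B7
Every bag has size at most 2, so the width is 2 − 1 = 1 and tw(G) ≤ 1. Any graph with an edge has treewidth ≥ 1, and G has the edge 7–5. Therefore the treewidth is 1.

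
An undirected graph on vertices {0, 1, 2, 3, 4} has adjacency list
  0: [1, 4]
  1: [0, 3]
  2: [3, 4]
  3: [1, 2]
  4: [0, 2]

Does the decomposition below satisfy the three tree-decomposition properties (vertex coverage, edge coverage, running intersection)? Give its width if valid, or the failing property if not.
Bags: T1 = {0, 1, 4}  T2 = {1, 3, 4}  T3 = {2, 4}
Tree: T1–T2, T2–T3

No — edge (3,2) lies in no bag.

A tree decomposition must satisfy three properties: every vertex lies in some bag; for every edge, both endpoints lie together in some bag; and for every vertex, the bags containing it form a connected subtree. Here edge (3,2) lies in no bag, so the decomposition is invalid.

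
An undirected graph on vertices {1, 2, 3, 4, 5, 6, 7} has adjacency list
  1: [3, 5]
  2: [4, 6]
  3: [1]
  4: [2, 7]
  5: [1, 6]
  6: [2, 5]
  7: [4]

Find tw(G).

A width-1 tree decomposition is:
Bags: B1 = {4, 7}  B2 = {2, 4}  B3 = {2, 6}  B4 = {5, 6}  B5 = {1, 5}  B6 = {1, 3}
Tree: B1–B2, B2–B3, B3–B4, B4–B5, B5–B6
Each bag holds 2 vertices, so the decomposition has width 1, which upper-bounds the treewidth. G has an edge, so its treewidth is at least 1. Combining the bounds, tw(G) = 1.

1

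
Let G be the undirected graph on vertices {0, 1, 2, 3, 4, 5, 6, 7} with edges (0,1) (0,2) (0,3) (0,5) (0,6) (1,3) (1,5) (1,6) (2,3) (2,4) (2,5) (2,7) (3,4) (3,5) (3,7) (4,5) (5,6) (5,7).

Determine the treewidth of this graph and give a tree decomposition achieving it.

The largest bag has 4 vertices, giving width 3; this decomposition certifies tw(G) ≤ 3. Conversely, {0, 1, 3, 5} is a clique of size 4, and the vertices of any clique must share a bag in every tree decomposition; so some bag has ≥ 4 vertices and tw(G) ≥ 3. Hence tw(G) = 3 exactly.

Treewidth 3.
One such decomposition:
Bags: B1 = {0, 2, 3, 5}  B2 = {2, 3, 4, 5}  B3 = {0, 1, 3, 5}  B4 = {0, 1, 5, 6}  B5 = {2, 3, 5, 7}
Tree: B1–B2, B1–B3, B3–B4, B2–B5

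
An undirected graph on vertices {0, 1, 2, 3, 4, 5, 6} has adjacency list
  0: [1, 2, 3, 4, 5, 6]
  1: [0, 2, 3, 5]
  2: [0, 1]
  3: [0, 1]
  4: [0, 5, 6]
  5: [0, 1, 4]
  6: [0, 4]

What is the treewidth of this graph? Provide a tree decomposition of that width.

Each bag holds 3 vertices, so the decomposition has width 2, which upper-bounds the treewidth. For the lower bound, the 3 vertices {0, 1, 2} are pairwise adjacent, and any tree decomposition puts a clique entirely inside one bag — forcing width ≥ 2. Hence tw(G) = 2 exactly.

Treewidth 2.
One optimal decomposition is:
Bags: B1 = {0, 4, 5}  B2 = {0, 1, 5}  B3 = {0, 1, 2}  B4 = {0, 1, 3}  B5 = {0, 4, 6}
Tree: B1–B2, B2–B3, B3–B4, B1–B5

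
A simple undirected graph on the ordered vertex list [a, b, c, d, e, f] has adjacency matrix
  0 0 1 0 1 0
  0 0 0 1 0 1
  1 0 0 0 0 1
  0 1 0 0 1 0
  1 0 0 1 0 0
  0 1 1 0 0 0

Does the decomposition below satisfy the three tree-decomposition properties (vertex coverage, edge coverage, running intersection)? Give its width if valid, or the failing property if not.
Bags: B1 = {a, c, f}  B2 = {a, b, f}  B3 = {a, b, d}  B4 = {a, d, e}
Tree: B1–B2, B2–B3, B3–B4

Yes; width 2.

Vertex coverage: the bags together contain {a, b, c, d, e, f}, the full vertex set. Edge coverage: each edge of G has both endpoints in at least one bag. Running intersection: for every vertex, the bags containing it form a connected subtree. All three properties hold, so this is a valid tree decomposition of width max|bag| − 1 = 2, and hence tw(G) ≤ 2.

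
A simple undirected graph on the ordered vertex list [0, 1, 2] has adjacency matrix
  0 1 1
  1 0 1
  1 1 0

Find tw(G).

2

A width-2 tree decomposition is:
Bags: B1 = {0, 1, 2}
Tree: (single bag)
A single bag containing all 3 vertices is trivially a valid decomposition of width 2. On the other hand G contains the 3-clique {0, 1, 2}. A clique must lie in a single bag of any decomposition, so no decomposition can have width below 2. Combining the bounds, tw(G) = 2.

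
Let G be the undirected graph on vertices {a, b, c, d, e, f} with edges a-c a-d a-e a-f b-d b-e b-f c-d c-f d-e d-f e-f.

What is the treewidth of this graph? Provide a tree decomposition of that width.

Treewidth 3.
One optimal decomposition is:
Bags: B1 = {a, d, e, f}  B2 = {a, c, d, f}  B3 = {b, d, e, f}
Tree: B1–B2, B1–B3

Every bag has size at most 4, so the width is 4 − 1 = 3 and tw(G) ≤ 3. Conversely, {a, d, e, f} is a clique of size 4, and the vertices of any clique must share a bag in every tree decomposition; so some bag has ≥ 4 vertices and tw(G) ≥ 3. Therefore the treewidth is 3.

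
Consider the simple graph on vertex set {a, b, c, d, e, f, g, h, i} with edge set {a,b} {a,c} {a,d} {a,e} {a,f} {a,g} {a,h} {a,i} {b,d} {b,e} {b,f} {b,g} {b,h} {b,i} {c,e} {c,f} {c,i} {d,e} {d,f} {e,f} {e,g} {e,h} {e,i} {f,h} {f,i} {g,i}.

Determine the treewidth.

4

A width-4 tree decomposition is:
Bags: B1 = {a, b, e, f, i}  B2 = {a, c, e, f, i}  B3 = {a, b, e, g, i}  B4 = {a, b, d, e, f}  B5 = {a, b, e, f, h}
Tree: B1–B2, B1–B3, B1–B4, B1–B5
The largest bag has 5 vertices, giving width 4; this decomposition certifies tw(G) ≤ 4. Conversely, {a, b, e, g, i} is a clique of size 5, and the vertices of any clique must share a bag in every tree decomposition; so some bag has ≥ 5 vertices and tw(G) ≥ 4. Hence tw(G) = 4 exactly.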